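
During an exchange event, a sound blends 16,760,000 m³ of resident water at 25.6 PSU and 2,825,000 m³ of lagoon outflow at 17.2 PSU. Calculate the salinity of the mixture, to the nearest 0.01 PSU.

Total salt / total volume:
salt = 16,760,000×25.6 + 2,825,000×17.2 = 429,056,000 + 48,590,000 = 477,646,000
volume = 16,760,000 + 2,825,000 = 19,585,000 m³
S = 477,646,000 / 19,585,000 = 24.3884 PSU

24.39 PSU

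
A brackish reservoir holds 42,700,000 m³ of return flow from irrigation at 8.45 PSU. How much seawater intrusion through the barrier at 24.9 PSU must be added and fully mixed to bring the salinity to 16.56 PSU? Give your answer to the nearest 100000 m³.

41500000 m³

Salt balance: 42,700,000×8.45 + V×24.9 = (42,700,000+V)×16.56
360,815,000 + 24.9V = 707,112,000 + 16.56V
346,297,000 = 8.34V
V = 41,522,422.06 m³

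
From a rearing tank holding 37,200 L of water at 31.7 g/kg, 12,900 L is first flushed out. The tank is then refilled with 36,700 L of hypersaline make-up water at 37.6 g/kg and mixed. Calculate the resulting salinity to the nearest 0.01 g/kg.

Remaining after removal: 24,300 L at 31.7 g/kg (salt = 770,310)
After addition: salt = 770,310 + 36,700×37.6 = 2,150,230; volume = 61,000 L
S = 2,150,230 / 61,000 = 35.2497 g/kg

35.25 g/kg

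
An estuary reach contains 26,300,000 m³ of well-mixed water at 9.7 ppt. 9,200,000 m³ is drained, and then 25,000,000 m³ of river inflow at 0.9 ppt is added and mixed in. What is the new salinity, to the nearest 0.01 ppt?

Remaining after removal: 17,100,000 m³ at 9.7 ppt (salt = 165,870,000)
After addition: salt = 165,870,000 + 25,000,000×0.9 = 188,370,000; volume = 42,100,000 m³
S = 188,370,000 / 42,100,000 = 4.4743 ppt

4.47 ppt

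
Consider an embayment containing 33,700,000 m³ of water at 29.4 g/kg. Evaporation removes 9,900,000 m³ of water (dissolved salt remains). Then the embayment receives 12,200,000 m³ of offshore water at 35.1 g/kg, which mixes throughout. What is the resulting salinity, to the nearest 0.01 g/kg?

After evaporation: salt = 33,700,000×29.4 = 990,780,000; volume = 33,700,000 − 9,900,000 = 23,800,000 m³
After mixing: salt = 990,780,000 + 12,200,000×35.1 = 1,419,000,000; volume = 23,800,000 + 12,200,000 = 36,000,000 m³
S = 1,419,000,000 / 36,000,000 = 39.4167 g/kg

39.42 g/kg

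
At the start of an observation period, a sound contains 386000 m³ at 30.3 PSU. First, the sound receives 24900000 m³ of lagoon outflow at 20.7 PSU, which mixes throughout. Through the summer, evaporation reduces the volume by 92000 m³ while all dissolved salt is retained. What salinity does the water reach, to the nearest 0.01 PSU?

After mixing: salt = 386,000×30.3 + 24,900,000×20.7 = 527,125,800; volume = 25,286,000 m³
After evaporation: salt unchanged = 527,125,800; volume = 25,286,000 − 92,000 = 25,194,000 m³
S = 527,125,800 / 25,194,000 = 20.9227 PSU

20.92 PSU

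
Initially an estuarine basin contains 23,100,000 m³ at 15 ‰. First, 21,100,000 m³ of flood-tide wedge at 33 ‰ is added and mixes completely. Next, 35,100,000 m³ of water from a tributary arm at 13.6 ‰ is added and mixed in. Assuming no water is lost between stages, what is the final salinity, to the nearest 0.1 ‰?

19.2 ‰

Total salt / total volume:
Initial salt = 23,100,000×15 = 346,500,000
After stage 1: salt = 346,500,000 + 21,100,000×33 = 1,042,800,000; volume = 44,200,000 m³; S = 23.593 ‰
After stage 2: salt = 1,042,800,000 + 35,100,000×13.6 = 1,520,160,000; volume = 79,300,000 m³
S = 1,520,160,000 / 79,300,000 = 19.1697 ‰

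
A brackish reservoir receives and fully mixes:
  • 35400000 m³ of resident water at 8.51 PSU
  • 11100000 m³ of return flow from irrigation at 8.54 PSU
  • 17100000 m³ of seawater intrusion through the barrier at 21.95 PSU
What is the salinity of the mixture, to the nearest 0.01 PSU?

Total salt / total volume:
salt = 35,400,000×8.51 + 11,100,000×8.54 + 17,100,000×21.95 = 301,254,000 + 94,794,000 + 375,345,000 = 771,393,000
volume = 35,400,000 + 11,100,000 + 17,100,000 = 63,600,000 m³
S = 771,393,000 / 63,600,000 = 12.1288 PSU

12.13 PSU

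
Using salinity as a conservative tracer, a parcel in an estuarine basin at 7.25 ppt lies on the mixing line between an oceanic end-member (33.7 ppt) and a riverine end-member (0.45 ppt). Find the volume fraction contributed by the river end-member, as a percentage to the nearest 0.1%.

Let f be the freshwater fraction. Salt balance per unit volume:
f×0.45 + (1−f)×33.7 = 7.25
f = (33.7 − 7.25) / (33.7 − 0.45) = 26.45/33.25 = 0.7955

79.5%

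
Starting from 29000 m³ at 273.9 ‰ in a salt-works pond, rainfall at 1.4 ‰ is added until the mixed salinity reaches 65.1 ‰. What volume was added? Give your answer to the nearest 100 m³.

Salt balance: 29,000×273.9 + V×1.4 = (29,000+V)×65.1
7,943,100 + 1.4V = 1,887,900 + 65.1V
6,055,200 = 63.7V
V = 95,058.08 m³

95100 m³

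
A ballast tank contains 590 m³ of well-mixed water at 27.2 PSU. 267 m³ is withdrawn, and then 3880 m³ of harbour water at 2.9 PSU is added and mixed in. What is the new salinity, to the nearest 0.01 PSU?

4.77 PSU

Remaining after removal: 323 m³ at 27.2 PSU (salt = 8,785.6)
After addition: salt = 8,785.6 + 3,880×2.9 = 20,037.6; volume = 4,203 m³
S = 20,037.6 / 4,203 = 4.7675 PSU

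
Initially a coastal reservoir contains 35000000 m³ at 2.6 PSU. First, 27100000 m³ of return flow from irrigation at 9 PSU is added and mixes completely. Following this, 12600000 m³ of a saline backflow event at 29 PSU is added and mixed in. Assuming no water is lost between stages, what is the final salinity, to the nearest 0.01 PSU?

9.37 PSU

Salt balance:
Initial salt = 35,000,000×2.6 = 91,000,000
After stage 1: salt = 91,000,000 + 27,100,000×9 = 334,900,000; volume = 62,100,000 m³; S = 5.393 PSU
After stage 2: salt = 334,900,000 + 12,600,000×29 = 700,300,000; volume = 74,700,000 m³
S = 700,300,000 / 74,700,000 = 9.3748 PSU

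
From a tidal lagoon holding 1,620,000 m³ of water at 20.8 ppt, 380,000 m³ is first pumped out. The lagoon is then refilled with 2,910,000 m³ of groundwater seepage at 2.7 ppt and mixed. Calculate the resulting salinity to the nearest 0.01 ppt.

Remaining after removal: 1,240,000 m³ at 20.8 ppt (salt = 25,792,000)
After addition: salt = 25,792,000 + 2,910,000×2.7 = 33,649,000; volume = 4,150,000 m³
S = 33,649,000 / 4,150,000 = 8.1082 ppt

8.11 ppt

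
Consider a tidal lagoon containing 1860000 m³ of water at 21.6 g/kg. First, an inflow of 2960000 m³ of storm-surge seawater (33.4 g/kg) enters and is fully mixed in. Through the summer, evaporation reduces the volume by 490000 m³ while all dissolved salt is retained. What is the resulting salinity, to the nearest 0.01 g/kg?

32.11 g/kg

After mixing: salt = 1,860,000×21.6 + 2,960,000×33.4 = 139,040,000; volume = 4,820,000 m³
After evaporation: salt unchanged = 139,040,000; volume = 4,820,000 − 490,000 = 4,330,000 m³
S = 139,040,000 / 4,330,000 = 32.1109 g/kg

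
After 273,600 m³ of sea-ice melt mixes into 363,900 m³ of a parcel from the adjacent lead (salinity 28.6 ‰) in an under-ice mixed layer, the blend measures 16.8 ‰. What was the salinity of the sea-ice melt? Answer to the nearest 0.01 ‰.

1.11 ‰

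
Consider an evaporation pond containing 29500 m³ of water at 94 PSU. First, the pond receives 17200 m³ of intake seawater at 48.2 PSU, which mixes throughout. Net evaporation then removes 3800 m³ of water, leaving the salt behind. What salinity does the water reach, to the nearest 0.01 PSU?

83.96 PSU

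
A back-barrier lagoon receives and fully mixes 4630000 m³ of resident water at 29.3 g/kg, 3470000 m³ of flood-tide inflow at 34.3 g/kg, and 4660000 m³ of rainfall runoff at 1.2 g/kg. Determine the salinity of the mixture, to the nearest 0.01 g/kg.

20.40 g/kg

Salt balance:
salt = 4,630,000×29.3 + 3,470,000×34.3 + 4,660,000×1.2 = 135,659,000 + 119,021,000 + 5,592,000 = 260,272,000
volume = 4,630,000 + 3,470,000 + 4,660,000 = 12,760,000 m³
S = 260,272,000 / 12,760,000 = 20.3975 g/kg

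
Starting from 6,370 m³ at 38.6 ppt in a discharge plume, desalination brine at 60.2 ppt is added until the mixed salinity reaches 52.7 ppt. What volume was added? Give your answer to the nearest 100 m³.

Salt balance: 6,370×38.6 + V×60.2 = (6,370+V)×52.7
245,882 + 60.2V = 335,699 + 52.7V
89,817 = 7.5V
V = 11,975.6 m³

12000 m³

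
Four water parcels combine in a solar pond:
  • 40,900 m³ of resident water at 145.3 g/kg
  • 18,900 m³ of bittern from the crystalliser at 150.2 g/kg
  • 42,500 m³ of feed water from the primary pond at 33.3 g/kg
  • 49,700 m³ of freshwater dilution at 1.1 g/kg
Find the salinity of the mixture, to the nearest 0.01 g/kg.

67.44 g/kg

Mass of salt is conserved:
salt = 40,900×145.3 + 18,900×150.2 + 42,500×33.3 + 49,700×1.1 = 5,942,770 + 2,838,780 + 1,415,250 + 54,670 = 10,251,470
volume = 40,900 + 18,900 + 42,500 + 49,700 = 152,000 m³
S = 10,251,470 / 152,000 = 67.4439 g/kg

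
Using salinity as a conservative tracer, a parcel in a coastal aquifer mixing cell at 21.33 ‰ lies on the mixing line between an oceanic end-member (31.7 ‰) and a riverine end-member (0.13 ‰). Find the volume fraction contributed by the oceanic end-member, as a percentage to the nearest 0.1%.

67.2%

Let g be the oceanic fraction. Salt balance per unit volume:
g×31.7 + (1−g)×0.13 = 21.33
g = (21.33 − 0.13) / (31.7 − 0.13) = 21.2/31.57 = 0.6715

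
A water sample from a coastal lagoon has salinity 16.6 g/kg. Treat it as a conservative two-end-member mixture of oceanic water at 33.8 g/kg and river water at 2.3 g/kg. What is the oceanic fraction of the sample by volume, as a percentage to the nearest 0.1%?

45.4%

Let g be the oceanic fraction. Salt balance per unit volume:
g×33.8 + (1−g)×2.3 = 16.6
g = (16.6 − 2.3) / (33.8 − 2.3) = 14.3/31.5 = 0.454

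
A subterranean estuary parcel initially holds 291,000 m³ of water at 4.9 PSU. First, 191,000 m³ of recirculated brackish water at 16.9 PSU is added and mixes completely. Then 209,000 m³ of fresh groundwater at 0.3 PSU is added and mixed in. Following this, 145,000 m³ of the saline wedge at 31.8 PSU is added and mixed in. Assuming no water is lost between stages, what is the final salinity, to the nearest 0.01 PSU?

Total salt / total volume:
Initial salt = 291,000×4.9 = 1,425,900
After stage 1: salt = 1,425,900 + 191,000×16.9 = 4,653,800; volume = 482,000 m³; S = 9.655 PSU
After stage 2: salt = 4,653,800 + 209,000×0.3 = 4,716,500; volume = 691,000 m³; S = 6.826 PSU
After stage 3: salt = 4,716,500 + 145,000×31.8 = 9,327,500; volume = 836,000 m³
S = 9,327,500 / 836,000 = 11.1573 PSU

11.16 PSU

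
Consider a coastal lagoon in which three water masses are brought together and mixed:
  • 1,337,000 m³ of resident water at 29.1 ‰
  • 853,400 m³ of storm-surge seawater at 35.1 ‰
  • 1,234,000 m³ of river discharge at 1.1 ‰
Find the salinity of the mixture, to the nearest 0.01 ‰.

Total salt / total volume:
salt = 1,337,000×29.1 + 853,400×35.1 + 1,234,000×1.1 = 38,906,700 + 29,954,340 + 1,357,400 = 70,218,440
volume = 1,337,000 + 853,400 + 1,234,000 = 3,424,400 m³
S = 70,218,440 / 3,424,400 = 20.5053 ‰

20.51 ‰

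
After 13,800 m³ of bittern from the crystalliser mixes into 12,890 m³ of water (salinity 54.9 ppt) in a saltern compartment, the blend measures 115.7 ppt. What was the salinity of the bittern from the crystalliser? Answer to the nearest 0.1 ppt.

172.5 ppt

Salt balance: 12,890×54.9 + 13,800×S = 26,690×115.7
707,661 + 13,800·S = 3,088,033
S = (3,088,033 − 707,661) / 13,800 = 172.4907 ppt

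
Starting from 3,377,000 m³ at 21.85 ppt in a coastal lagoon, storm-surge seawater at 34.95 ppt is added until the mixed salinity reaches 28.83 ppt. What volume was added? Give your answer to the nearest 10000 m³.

3850000 m³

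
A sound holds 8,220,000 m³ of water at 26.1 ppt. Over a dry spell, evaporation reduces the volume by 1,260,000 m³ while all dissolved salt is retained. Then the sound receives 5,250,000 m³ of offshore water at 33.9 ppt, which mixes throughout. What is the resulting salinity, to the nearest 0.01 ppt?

32.15 ppt

After evaporation: salt = 8,220,000×26.1 = 214,542,000; volume = 8,220,000 − 1,260,000 = 6,960,000 m³
After mixing: salt = 214,542,000 + 5,250,000×33.9 = 392,517,000; volume = 6,960,000 + 5,250,000 = 12,210,000 m³
S = 392,517,000 / 12,210,000 = 32.1472 ppt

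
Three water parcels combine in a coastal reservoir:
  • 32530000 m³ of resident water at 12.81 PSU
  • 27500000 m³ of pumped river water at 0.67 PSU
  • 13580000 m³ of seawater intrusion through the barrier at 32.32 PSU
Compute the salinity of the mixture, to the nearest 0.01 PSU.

Conserving salt mass:
salt = 32,530,000×12.81 + 27,500,000×0.67 + 13,580,000×32.32 = 416,709,300 + 18,425,000 + 438,905,600 = 874,039,900
volume = 32,530,000 + 27,500,000 + 13,580,000 = 73,610,000 m³
S = 874,039,900 / 73,610,000 = 11.8739 PSU

11.87 PSU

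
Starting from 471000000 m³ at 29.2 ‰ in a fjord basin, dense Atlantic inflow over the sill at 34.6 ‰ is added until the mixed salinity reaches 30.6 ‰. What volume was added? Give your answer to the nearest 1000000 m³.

165000000 m³

Salt balance: 471,000,000×29.2 + V×34.6 = (471,000,000+V)×30.6
13,753,200,000 + 34.6V = 14,412,600,000 + 30.6V
659,400,000 = 4V
V = 164,850,000 m³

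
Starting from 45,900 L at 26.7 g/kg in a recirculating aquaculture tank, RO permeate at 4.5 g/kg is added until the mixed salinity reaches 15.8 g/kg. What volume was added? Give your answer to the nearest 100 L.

44300 L

Salt balance: 45,900×26.7 + V×4.5 = (45,900+V)×15.8
1,225,530 + 4.5V = 725,220 + 15.8V
500,310 = 11.3V
V = 44,275.22 L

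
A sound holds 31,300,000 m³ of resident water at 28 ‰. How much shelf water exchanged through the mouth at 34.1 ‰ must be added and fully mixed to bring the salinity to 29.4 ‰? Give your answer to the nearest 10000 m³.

Salt balance: 31,300,000×28 + V×34.1 = (31,300,000+V)×29.4
876,400,000 + 34.1V = 920,220,000 + 29.4V
43,820,000 = 4.7V
V = 9,323,404.26 m³

9320000 m³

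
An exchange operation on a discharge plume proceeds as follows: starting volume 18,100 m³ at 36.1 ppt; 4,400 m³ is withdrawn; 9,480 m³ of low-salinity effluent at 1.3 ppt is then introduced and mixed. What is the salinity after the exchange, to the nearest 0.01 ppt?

21.87 ppt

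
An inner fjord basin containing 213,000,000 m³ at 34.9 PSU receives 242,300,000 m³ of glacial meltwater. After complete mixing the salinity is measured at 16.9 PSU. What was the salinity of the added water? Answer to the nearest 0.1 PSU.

1.1 PSU

Salt balance: 213,000,000×34.9 + 242,300,000×S = 455,300,000×16.9
7,433,700,000 + 242,300,000·S = 7,694,570,000
S = (7,694,570,000 − 7,433,700,000) / 242,300,000 = 1.0766 PSU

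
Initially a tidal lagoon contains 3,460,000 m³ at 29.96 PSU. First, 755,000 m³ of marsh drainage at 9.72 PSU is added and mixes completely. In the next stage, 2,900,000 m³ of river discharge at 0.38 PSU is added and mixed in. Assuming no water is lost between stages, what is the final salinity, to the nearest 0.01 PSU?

15.76 PSU

Total salt / total volume:
Initial salt = 3,460,000×29.96 = 103,661,600
After stage 1: salt = 103,661,600 + 755,000×9.72 = 111,000,200; volume = 4,215,000 m³; S = 26.335 PSU
After stage 2: salt = 111,000,200 + 2,900,000×0.38 = 112,102,200; volume = 7,115,000 m³
S = 112,102,200 / 7,115,000 = 15.7558 PSU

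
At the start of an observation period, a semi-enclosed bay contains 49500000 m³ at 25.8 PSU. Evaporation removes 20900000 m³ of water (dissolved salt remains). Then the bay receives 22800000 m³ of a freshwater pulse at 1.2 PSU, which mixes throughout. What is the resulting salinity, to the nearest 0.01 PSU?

25.38 PSU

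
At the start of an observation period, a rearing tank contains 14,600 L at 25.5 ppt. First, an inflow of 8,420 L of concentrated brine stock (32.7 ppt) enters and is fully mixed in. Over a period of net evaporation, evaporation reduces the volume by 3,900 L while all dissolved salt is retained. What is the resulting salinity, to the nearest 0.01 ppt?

After mixing: salt = 14,600×25.5 + 8,420×32.7 = 647,634; volume = 23,020 L
After evaporation: salt unchanged = 647,634; volume = 23,020 − 3,900 = 19,120 L
S = 647,634 / 19,120 = 33.8721 ppt

33.87 ppt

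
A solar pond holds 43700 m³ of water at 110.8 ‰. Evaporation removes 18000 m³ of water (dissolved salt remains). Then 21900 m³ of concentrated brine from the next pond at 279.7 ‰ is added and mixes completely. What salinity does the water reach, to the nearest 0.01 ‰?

230.41 ‰

After evaporation: salt = 43,700×110.8 = 4,841,960; volume = 43,700 − 18,000 = 25,700 m³
After mixing: salt = 4,841,960 + 21,900×279.7 = 10,967,390; volume = 25,700 + 21,900 = 47,600 m³
S = 10,967,390 / 47,600 = 230.4074 ‰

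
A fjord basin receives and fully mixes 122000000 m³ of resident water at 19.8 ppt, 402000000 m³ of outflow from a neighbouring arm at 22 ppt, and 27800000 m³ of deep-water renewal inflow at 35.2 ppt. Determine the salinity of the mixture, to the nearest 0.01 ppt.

Mass of salt is conserved:
salt = 122,000,000×19.8 + 402,000,000×22 + 27,800,000×35.2 = 2,415,600,000 + 8,844,000,000 + 978,560,000 = 12,238,160,000
volume = 122,000,000 + 402,000,000 + 27,800,000 = 551,800,000 m³
S = 12,238,160,000 / 551,800,000 = 22.1786 ppt

22.18 ppt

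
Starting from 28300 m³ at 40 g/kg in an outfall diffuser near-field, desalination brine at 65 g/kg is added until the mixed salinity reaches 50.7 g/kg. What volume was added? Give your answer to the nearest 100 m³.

Salt balance: 28,300×40 + V×65 = (28,300+V)×50.7
1,132,000 + 65V = 1,434,810 + 50.7V
302,810 = 14.3V
V = 21,175.52 m³

21200 m³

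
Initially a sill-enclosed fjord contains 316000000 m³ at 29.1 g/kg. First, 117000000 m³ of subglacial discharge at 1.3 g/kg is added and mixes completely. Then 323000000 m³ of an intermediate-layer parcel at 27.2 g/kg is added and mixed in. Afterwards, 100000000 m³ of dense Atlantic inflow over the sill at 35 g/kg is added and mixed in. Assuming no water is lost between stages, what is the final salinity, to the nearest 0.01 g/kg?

25.27 g/kg

Conserving salt mass:
Initial salt = 316,000,000×29.1 = 9,195,600,000
After stage 1: salt = 9,195,600,000 + 117,000,000×1.3 = 9,347,700,000; volume = 433,000,000 m³; S = 21.588 g/kg
After stage 2: salt = 9,347,700,000 + 323,000,000×27.2 = 18,133,300,000; volume = 756,000,000 m³; S = 23.986 g/kg
After stage 3: salt = 18,133,300,000 + 100,000,000×35 = 21,633,300,000; volume = 856,000,000 m³
S = 21,633,300,000 / 856,000,000 = 25.2725 g/kg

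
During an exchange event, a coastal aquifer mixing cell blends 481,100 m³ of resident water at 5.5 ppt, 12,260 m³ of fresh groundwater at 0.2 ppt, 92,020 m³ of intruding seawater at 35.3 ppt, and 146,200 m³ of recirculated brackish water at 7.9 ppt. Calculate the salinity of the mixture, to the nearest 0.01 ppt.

9.64 ppt

Weighted by volume,
salt = 481,100×5.5 + 12,260×0.2 + 92,020×35.3 + 146,200×7.9 = 2,646,050 + 2,452 + 3,248,306 + 1,154,980 = 7,051,788
volume = 481,100 + 12,260 + 92,020 + 146,200 = 731,580 m³
S = 7,051,788 / 731,580 = 9.6391 ppt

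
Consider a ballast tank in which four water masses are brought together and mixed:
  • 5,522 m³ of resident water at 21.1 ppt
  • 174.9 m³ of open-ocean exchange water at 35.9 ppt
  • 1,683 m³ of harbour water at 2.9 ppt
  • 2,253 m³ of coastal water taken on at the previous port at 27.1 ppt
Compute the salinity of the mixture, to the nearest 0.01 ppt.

19.59 ppt

Mass of salt is conserved:
salt = 5,522×21.1 + 174.9×35.9 + 1,683×2.9 + 2,253×27.1 = 116,514.2 + 6,278.91 + 4,880.7 + 61,056.3 = 188,730.11
volume = 5,522 + 174.9 + 1,683 + 2,253 = 9,632.9 m³
S = 188,730.11 / 9,632.9 = 19.5922 ppt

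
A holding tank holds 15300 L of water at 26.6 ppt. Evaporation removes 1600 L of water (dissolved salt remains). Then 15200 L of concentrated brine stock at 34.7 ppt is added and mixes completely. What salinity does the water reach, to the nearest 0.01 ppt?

After evaporation: salt = 15,300×26.6 = 406,980; volume = 15,300 − 1,600 = 13,700 L
After mixing: salt = 406,980 + 15,200×34.7 = 934,420; volume = 13,700 + 15,200 = 28,900 L
S = 934,420 / 28,900 = 32.3329 ppt

32.33 ppt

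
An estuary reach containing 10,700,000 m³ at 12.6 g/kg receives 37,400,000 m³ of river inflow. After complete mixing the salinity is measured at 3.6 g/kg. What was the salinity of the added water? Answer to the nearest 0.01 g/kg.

1.03 g/kg

Salt balance: 10,700,000×12.6 + 37,400,000×S = 48,100,000×3.6
134,820,000 + 37,400,000·S = 173,160,000
S = (173,160,000 − 134,820,000) / 37,400,000 = 1.0251 g/kg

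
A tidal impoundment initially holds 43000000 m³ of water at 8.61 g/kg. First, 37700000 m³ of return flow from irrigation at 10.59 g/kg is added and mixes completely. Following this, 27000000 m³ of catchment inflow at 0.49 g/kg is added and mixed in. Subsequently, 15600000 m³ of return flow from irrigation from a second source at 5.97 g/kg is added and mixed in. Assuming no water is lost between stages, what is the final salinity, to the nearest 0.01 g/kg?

Mass of salt is conserved:
Initial salt = 43,000,000×8.61 = 370,230,000
After stage 1: salt = 370,230,000 + 37,700,000×10.59 = 769,473,000; volume = 80,700,000 m³; S = 9.535 g/kg
After stage 2: salt = 769,473,000 + 27,000,000×0.49 = 782,703,000; volume = 107,700,000 m³; S = 7.267 g/kg
After stage 3: salt = 782,703,000 + 15,600,000×5.97 = 875,835,000; volume = 123,300,000 m³
S = 875,835,000 / 123,300,000 = 7.1033 g/kg

7.10 g/kg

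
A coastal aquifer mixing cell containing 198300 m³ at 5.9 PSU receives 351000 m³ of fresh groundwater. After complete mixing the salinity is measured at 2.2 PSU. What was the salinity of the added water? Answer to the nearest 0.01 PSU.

0.11 PSU

Salt balance: 198,300×5.9 + 351,000×S = 549,300×2.2
1,169,970 + 351,000·S = 1,208,460
S = (1,208,460 − 1,169,970) / 351,000 = 0.1097 PSU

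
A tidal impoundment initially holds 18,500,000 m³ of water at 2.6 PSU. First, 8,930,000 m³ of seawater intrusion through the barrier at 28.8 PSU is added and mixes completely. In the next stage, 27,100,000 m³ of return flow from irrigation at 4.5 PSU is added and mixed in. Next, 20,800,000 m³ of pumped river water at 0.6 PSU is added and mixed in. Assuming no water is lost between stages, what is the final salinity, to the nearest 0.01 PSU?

Salt balance:
Initial salt = 18,500,000×2.6 = 48,100,000
After stage 1: salt = 48,100,000 + 8,930,000×28.8 = 305,284,000; volume = 27,430,000 m³; S = 11.13 PSU
After stage 2: salt = 305,284,000 + 27,100,000×4.5 = 427,234,000; volume = 54,530,000 m³; S = 7.835 PSU
After stage 3: salt = 427,234,000 + 20,800,000×0.6 = 439,714,000; volume = 75,330,000 m³
S = 439,714,000 / 75,330,000 = 5.8372 PSU

5.84 PSU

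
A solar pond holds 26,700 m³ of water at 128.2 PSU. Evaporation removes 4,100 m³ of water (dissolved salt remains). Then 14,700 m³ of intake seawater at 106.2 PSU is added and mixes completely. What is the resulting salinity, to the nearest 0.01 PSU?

133.62 PSU

After evaporation: salt = 26,700×128.2 = 3,422,940; volume = 26,700 − 4,100 = 22,600 m³
After mixing: salt = 3,422,940 + 14,700×106.2 = 4,984,080; volume = 22,600 + 14,700 = 37,300 m³
S = 4,984,080 / 37,300 = 133.6214 PSU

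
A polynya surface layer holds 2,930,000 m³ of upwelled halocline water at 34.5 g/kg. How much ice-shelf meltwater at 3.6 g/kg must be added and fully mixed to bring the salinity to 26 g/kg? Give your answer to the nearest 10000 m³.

Salt balance: 2,930,000×34.5 + V×3.6 = (2,930,000+V)×26
101,085,000 + 3.6V = 76,180,000 + 26V
24,905,000 = 22.4V
V = 1,111,830.36 m³

1110000 m³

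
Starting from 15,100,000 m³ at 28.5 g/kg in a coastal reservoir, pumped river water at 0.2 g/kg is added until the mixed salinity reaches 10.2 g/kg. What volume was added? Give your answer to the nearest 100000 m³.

Salt balance: 15,100,000×28.5 + V×0.2 = (15,100,000+V)×10.2
430,350,000 + 0.2V = 154,020,000 + 10.2V
276,330,000 = 10V
V = 27,633,000 m³

27600000 m³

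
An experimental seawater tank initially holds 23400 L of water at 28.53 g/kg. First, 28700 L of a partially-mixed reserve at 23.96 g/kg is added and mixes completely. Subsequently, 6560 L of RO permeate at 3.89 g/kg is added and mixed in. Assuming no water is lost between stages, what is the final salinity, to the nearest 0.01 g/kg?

Salt balance:
Initial salt = 23,400×28.53 = 667,602
After stage 1: salt = 667,602 + 28,700×23.96 = 1,355,254; volume = 52,100 L; S = 26.013 g/kg
After stage 2: salt = 1,355,254 + 6,560×3.89 = 1,380,772.4; volume = 58,660 L
S = 1,380,772.4 / 58,660 = 23.5386 g/kg

23.54 g/kg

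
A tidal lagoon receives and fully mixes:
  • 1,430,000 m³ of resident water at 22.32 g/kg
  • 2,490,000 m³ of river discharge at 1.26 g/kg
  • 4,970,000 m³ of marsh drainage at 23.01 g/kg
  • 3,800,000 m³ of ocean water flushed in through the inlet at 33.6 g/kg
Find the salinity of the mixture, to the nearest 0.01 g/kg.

21.84 g/kg

Total salt / total volume:
salt = 1,430,000×22.32 + 2,490,000×1.26 + 4,970,000×23.01 + 3,800,000×33.6 = 31,917,600 + 3,137,400 + 114,359,700 + 127,680,000 = 277,094,700
volume = 1,430,000 + 2,490,000 + 4,970,000 + 3,800,000 = 12,690,000 m³
S = 277,094,700 / 12,690,000 = 21.8357 g/kg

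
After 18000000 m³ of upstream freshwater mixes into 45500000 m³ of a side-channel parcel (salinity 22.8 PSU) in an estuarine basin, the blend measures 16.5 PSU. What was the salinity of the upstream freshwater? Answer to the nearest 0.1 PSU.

0.6 PSU

Salt balance: 45,500,000×22.8 + 18,000,000×S = 63,500,000×16.5
1,037,400,000 + 18,000,000·S = 1,047,750,000
S = (1,047,750,000 − 1,037,400,000) / 18,000,000 = 0.575 PSU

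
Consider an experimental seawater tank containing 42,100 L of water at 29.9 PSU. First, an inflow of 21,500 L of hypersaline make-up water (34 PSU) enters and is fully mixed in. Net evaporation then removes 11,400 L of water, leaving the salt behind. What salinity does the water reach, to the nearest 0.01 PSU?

38.12 PSU

After mixing: salt = 42,100×29.9 + 21,500×34 = 1,989,790; volume = 63,600 L
After evaporation: salt unchanged = 1,989,790; volume = 63,600 − 11,400 = 52,200 L
S = 1,989,790 / 52,200 = 38.1186 PSU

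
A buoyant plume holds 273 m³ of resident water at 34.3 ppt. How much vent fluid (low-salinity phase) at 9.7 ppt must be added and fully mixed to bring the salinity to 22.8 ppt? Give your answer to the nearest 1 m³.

Salt balance: 273×34.3 + V×9.7 = (273+V)×22.8
9,363.9 + 9.7V = 6,224.4 + 22.8V
3,139.5 = 13.1V
V = 239.66 m³

240 m³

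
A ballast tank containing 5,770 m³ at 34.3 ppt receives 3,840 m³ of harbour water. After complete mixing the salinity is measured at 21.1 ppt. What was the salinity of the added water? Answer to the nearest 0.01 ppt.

Salt balance: 5,770×34.3 + 3,840×S = 9,610×21.1
197,911 + 3,840·S = 202,771
S = (202,771 − 197,911) / 3,840 = 1.2656 ppt

1.27 ppt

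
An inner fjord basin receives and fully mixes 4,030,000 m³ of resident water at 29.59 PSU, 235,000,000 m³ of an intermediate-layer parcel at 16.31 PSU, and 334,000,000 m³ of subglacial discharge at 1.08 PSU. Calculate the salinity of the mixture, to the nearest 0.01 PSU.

7.53 PSU

Salt balance:
salt = 4,030,000×29.59 + 235,000,000×16.31 + 334,000,000×1.08 = 119,247,700 + 3,832,850,000 + 360,720,000 = 4,312,817,700
volume = 4,030,000 + 235,000,000 + 334,000,000 = 573,030,000 m³
S = 4,312,817,700 / 573,030,000 = 7.5263 PSU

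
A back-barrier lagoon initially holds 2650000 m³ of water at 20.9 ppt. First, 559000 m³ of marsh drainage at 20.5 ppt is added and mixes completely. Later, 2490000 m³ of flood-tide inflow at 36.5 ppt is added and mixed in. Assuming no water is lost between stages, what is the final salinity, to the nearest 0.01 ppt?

27.68 ppt

Mass of salt is conserved:
Initial salt = 2,650,000×20.9 = 55,385,000
After stage 1: salt = 55,385,000 + 559,000×20.5 = 66,844,500; volume = 3,209,000 m³; S = 20.83 ppt
After stage 2: salt = 66,844,500 + 2,490,000×36.5 = 157,729,500; volume = 5,699,000 m³
S = 157,729,500 / 5,699,000 = 27.6767 ppt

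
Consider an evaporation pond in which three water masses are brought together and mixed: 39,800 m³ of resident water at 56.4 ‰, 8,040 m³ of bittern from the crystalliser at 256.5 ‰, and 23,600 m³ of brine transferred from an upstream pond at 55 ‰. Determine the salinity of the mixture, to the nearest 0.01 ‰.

78.46 ‰

Total salt / total volume:
salt = 39,800×56.4 + 8,040×256.5 + 23,600×55 = 2,244,720 + 2,062,260 + 1,298,000 = 5,604,980
volume = 39,800 + 8,040 + 23,600 = 71,440 m³
S = 5,604,980 / 71,440 = 78.4572 ‰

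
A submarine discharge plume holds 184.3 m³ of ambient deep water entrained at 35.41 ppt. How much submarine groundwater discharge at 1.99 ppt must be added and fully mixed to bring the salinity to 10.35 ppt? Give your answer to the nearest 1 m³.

552 m³

Salt balance: 184.3×35.41 + V×1.99 = (184.3+V)×10.35
6,526.063 + 1.99V = 1,907.505 + 10.35V
4,618.558 = 8.36V
V = 552.46 m³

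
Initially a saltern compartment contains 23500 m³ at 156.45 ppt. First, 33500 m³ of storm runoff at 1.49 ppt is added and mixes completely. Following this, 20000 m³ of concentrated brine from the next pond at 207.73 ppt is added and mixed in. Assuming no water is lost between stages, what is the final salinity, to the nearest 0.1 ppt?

102.4 ppt

Total salt / total volume:
Initial salt = 23,500×156.45 = 3,676,575
After stage 1: salt = 3,676,575 + 33,500×1.49 = 3,726,490; volume = 57,000 m³; S = 65.377 ppt
After stage 2: salt = 3,726,490 + 20,000×207.73 = 7,881,090; volume = 77,000 m³
S = 7,881,090 / 77,000 = 102.3518 ppt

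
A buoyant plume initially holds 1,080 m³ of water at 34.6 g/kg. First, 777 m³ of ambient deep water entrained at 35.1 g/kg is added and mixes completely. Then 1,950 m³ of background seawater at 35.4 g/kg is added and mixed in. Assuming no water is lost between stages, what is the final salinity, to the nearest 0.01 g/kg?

35.11 g/kg

Conserving salt mass:
Initial salt = 1,080×34.6 = 37,368
After stage 1: salt = 37,368 + 777×35.1 = 64,640.7; volume = 1,857 m³; S = 34.809 g/kg
After stage 2: salt = 64,640.7 + 1,950×35.4 = 133,670.7; volume = 3,807 m³
S = 133,670.7 / 3,807 = 35.1118 g/kg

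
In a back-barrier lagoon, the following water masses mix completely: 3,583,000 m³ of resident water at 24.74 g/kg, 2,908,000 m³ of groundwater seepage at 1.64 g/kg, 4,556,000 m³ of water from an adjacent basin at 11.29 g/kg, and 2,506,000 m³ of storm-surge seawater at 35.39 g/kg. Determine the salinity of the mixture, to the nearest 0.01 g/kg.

17.23 g/kg

Conserving salt mass:
salt = 3,583,000×24.74 + 2,908,000×1.64 + 4,556,000×11.29 + 2,506,000×35.39 = 88,643,420 + 4,769,120 + 51,437,240 + 88,687,340 = 233,537,120
volume = 3,583,000 + 2,908,000 + 4,556,000 + 2,506,000 = 13,553,000 m³
S = 233,537,120 / 13,553,000 = 17.2314 g/kg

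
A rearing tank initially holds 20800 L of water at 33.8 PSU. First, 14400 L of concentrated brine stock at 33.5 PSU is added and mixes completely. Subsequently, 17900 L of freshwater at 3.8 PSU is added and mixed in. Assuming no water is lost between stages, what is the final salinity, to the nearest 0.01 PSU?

Mass of salt is conserved:
Initial salt = 20,800×33.8 = 703,040
After stage 1: salt = 703,040 + 14,400×33.5 = 1,185,440; volume = 35,200 L; S = 33.677 PSU
After stage 2: salt = 1,185,440 + 17,900×3.8 = 1,253,460; volume = 53,100 L
S = 1,253,460 / 53,100 = 23.6056 PSU

23.61 PSU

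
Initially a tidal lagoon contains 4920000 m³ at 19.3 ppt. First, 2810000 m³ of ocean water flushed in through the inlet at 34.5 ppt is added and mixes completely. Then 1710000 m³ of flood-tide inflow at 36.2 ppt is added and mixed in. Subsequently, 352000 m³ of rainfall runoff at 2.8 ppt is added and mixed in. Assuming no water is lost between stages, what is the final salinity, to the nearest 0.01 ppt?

Weighted by volume,
Initial salt = 4,920,000×19.3 = 94,956,000
After stage 1: salt = 94,956,000 + 2,810,000×34.5 = 191,901,000; volume = 7,730,000 m³; S = 24.825 ppt
After stage 2: salt = 191,901,000 + 1,710,000×36.2 = 253,803,000; volume = 9,440,000 m³; S = 26.886 ppt
After stage 3: salt = 253,803,000 + 352,000×2.8 = 254,788,600; volume = 9,792,000 m³
S = 254,788,600 / 9,792,000 = 26.0201 ppt

26.02 ppt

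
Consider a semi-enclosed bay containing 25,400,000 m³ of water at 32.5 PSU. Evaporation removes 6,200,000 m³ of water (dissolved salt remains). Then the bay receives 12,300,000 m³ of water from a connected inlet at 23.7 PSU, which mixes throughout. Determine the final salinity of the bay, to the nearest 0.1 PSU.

After evaporation: salt = 25,400,000×32.5 = 825,500,000; volume = 25,400,000 − 6,200,000 = 19,200,000 m³
After mixing: salt = 825,500,000 + 12,300,000×23.7 = 1,117,010,000; volume = 19,200,000 + 12,300,000 = 31,500,000 m³
S = 1,117,010,000 / 31,500,000 = 35.4606 PSU

35.5 PSU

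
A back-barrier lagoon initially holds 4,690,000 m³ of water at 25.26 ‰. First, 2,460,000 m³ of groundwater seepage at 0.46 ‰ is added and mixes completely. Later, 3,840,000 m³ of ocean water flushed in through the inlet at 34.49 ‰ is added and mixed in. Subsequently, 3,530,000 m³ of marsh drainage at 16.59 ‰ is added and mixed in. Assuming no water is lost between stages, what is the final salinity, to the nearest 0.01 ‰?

21.39 ‰

Total salt / total volume:
Initial salt = 4,690,000×25.26 = 118,469,400
After stage 1: salt = 118,469,400 + 2,460,000×0.46 = 119,601,000; volume = 7,150,000 m³; S = 16.727 ‰
After stage 2: salt = 119,601,000 + 3,840,000×34.49 = 252,042,600; volume = 10,990,000 m³; S = 22.934 ‰
After stage 3: salt = 252,042,600 + 3,530,000×16.59 = 310,605,300; volume = 14,520,000 m³
S = 310,605,300 / 14,520,000 = 21.3915 ‰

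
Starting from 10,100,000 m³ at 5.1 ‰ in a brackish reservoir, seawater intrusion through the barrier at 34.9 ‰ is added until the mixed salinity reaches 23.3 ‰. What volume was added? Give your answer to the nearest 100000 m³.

Salt balance: 10,100,000×5.1 + V×34.9 = (10,100,000+V)×23.3
51,510,000 + 34.9V = 235,330,000 + 23.3V
183,820,000 = 11.6V
V = 15,846,551.72 m³

15800000 m³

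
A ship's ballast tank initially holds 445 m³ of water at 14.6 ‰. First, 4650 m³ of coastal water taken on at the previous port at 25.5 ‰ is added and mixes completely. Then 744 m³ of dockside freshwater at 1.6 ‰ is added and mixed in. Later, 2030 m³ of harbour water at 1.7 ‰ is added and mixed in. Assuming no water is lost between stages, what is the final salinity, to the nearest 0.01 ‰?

16.48 ‰

By conservation of dissolved salt,
Initial salt = 445×14.6 = 6,497
After stage 1: salt = 6,497 + 4,650×25.5 = 125,072; volume = 5,095 m³; S = 24.548 ‰
After stage 2: salt = 125,072 + 744×1.6 = 126,262.4; volume = 5,839 m³; S = 21.624 ‰
After stage 3: salt = 126,262.4 + 2,030×1.7 = 129,713.4; volume = 7,869 m³
S = 129,713.4 / 7,869 = 16.4841 ‰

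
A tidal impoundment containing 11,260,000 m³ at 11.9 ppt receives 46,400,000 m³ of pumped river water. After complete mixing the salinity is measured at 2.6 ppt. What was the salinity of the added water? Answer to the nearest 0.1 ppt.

0.3 ppt

Salt balance: 11,260,000×11.9 + 46,400,000×S = 57,660,000×2.6
133,994,000 + 46,400,000·S = 149,916,000
S = (149,916,000 − 133,994,000) / 46,400,000 = 0.3431 ppt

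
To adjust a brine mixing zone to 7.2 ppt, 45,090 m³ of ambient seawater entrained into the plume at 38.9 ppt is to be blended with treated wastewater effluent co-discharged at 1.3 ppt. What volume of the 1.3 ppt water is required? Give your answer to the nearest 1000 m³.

Salt balance: 45,090×38.9 + V×1.3 = (45,090+V)×7.2
1,754,001 + 1.3V = 324,648 + 7.2V
1,429,353 = 5.9V
V = 242,263.22 m³

242000 m³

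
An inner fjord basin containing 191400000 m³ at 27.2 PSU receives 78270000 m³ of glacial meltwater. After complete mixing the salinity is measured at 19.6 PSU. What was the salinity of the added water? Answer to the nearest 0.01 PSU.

Salt balance: 191,400,000×27.2 + 78,270,000×S = 269,670,000×19.6
5,206,080,000 + 78,270,000·S = 5,285,532,000
S = (5,285,532,000 − 5,206,080,000) / 78,270,000 = 1.0151 PSU

1.02 PSU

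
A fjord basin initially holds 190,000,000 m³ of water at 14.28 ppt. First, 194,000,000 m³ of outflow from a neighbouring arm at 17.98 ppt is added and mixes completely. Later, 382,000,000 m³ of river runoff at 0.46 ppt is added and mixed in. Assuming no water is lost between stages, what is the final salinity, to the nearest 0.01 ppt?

8.33 ppt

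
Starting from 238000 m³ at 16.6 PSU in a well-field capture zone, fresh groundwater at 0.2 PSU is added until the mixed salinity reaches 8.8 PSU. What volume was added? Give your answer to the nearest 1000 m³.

216000 m³

Salt balance: 238,000×16.6 + V×0.2 = (238,000+V)×8.8
3,950,800 + 0.2V = 2,094,400 + 8.8V
1,856,400 = 8.6V
V = 215,860.47 m³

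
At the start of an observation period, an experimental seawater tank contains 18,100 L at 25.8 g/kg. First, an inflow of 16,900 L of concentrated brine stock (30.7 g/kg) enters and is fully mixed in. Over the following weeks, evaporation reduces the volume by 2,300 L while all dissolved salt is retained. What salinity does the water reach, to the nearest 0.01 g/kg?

After mixing: salt = 18,100×25.8 + 16,900×30.7 = 985,810; volume = 35,000 L
After evaporation: salt unchanged = 985,810; volume = 35,000 − 2,300 = 32,700 L
S = 985,810 / 32,700 = 30.1471 g/kg

30.15 g/kg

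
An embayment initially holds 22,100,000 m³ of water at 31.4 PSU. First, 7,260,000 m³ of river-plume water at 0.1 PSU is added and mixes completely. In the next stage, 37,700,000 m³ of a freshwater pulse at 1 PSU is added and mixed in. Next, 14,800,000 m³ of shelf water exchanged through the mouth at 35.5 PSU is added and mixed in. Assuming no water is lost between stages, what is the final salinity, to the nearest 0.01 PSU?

15.36 PSU

By conservation of dissolved salt,
Initial salt = 22,100,000×31.4 = 693,940,000
After stage 1: salt = 693,940,000 + 7,260,000×0.1 = 694,666,000; volume = 29,360,000 m³; S = 23.66 PSU
After stage 2: salt = 694,666,000 + 37,700,000×1 = 732,366,000; volume = 67,060,000 m³; S = 10.921 PSU
After stage 3: salt = 732,366,000 + 14,800,000×35.5 = 1,257,766,000; volume = 81,860,000 m³
S = 1,257,766,000 / 81,860,000 = 15.3648 PSU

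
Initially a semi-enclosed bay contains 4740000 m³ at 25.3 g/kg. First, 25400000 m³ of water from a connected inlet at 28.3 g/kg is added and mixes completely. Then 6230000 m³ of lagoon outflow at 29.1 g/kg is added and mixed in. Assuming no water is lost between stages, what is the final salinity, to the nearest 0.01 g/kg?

28.05 g/kg

Mass of salt is conserved:
Initial salt = 4,740,000×25.3 = 119,922,000
After stage 1: salt = 119,922,000 + 25,400,000×28.3 = 838,742,000; volume = 30,140,000 m³; S = 27.828 g/kg
After stage 2: salt = 838,742,000 + 6,230,000×29.1 = 1,020,035,000; volume = 36,370,000 m³
S = 1,020,035,000 / 36,370,000 = 28.0461 g/kg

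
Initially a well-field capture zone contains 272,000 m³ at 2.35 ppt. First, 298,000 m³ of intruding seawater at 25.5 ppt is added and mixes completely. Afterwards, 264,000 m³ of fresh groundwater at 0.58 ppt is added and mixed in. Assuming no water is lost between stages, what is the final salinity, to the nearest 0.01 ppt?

Total salt / total volume:
Initial salt = 272,000×2.35 = 639,200
After stage 1: salt = 639,200 + 298,000×25.5 = 8,238,200; volume = 570,000 m³; S = 14.453 ppt
After stage 2: salt = 8,238,200 + 264,000×0.58 = 8,391,320; volume = 834,000 m³
S = 8,391,320 / 834,000 = 10.0615 ppt

10.06 ppt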